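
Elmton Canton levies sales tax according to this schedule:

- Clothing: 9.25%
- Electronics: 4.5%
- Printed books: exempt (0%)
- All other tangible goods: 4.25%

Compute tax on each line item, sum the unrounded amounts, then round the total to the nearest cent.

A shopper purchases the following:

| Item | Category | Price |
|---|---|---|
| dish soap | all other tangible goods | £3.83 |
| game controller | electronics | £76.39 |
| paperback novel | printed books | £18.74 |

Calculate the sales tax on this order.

Dish soap £3.83: all other tangible goods → 4.25% → £0.162775
Game controller £76.39: electronics → 4.5% → £3.43755
Paperback novel £18.74: printed books → 0% → £0.00
Unrounded tax sum = £3.600325 → £3.60

£3.60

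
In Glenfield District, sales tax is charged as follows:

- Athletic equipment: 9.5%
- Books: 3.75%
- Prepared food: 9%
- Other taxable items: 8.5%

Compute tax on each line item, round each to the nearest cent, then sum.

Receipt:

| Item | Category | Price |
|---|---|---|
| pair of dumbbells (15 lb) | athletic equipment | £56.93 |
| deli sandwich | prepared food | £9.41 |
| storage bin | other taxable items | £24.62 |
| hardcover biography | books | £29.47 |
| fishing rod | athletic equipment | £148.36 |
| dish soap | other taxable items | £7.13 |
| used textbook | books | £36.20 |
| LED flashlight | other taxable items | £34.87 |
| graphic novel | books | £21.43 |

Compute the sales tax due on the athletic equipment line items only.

Pair of dumbbells (15 lb) £56.93: athletic equipment → 9.5% → £5.41
Fishing rod £148.36: athletic equipment → 9.5% → £14.09
Tax on athletic equipment = £5.41 + £14.09 = £19.50

£19.50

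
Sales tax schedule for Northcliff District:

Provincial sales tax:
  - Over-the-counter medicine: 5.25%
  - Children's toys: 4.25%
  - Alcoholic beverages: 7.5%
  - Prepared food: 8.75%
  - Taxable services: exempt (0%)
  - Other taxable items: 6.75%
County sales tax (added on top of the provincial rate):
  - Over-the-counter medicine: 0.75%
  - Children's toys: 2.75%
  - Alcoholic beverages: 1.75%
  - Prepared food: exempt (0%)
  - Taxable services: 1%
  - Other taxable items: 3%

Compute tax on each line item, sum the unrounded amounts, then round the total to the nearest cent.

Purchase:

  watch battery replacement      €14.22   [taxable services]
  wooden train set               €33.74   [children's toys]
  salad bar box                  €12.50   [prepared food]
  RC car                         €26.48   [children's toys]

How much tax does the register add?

Watch battery replacement €14.22: taxable services → 0% + 1% county = 1% → €0.1422
Wooden train set €33.74: children's toys → 4.25% + 2.75% county = 7% → €2.3618
Salad bar box €12.50: prepared food → 8.75% + 0% county = 8.75% → €1.09375
RC car €26.48: children's toys → 4.25% + 2.75% county = 7% → €1.8536
Unrounded tax sum = €5.45135 → €5.45

€5.45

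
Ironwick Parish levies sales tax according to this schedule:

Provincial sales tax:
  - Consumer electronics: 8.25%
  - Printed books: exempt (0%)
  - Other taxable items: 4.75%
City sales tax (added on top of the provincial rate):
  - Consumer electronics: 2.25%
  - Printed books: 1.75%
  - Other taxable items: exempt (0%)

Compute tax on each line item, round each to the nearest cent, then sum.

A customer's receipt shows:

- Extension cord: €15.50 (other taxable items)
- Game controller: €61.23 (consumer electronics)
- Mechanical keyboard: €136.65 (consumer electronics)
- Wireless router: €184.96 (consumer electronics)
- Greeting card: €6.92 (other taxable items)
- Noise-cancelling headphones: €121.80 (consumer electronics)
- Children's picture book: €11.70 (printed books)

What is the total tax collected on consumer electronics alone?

€52.99

Game controller €61.23: consumer electronics → 8.25% + 2.25% city = 10.5% → €6.43
Mechanical keyboard €136.65: consumer electronics → 8.25% + 2.25% city = 10.5% → €14.35
Wireless router €184.96: consumer electronics → 8.25% + 2.25% city = 10.5% → €19.42
Noise-cancelling headphones €121.80: consumer electronics → 8.25% + 2.25% city = 10.5% → €12.79
Tax on consumer electronics = €6.43 + €14.35 + €19.42 + €12.79 = €52.99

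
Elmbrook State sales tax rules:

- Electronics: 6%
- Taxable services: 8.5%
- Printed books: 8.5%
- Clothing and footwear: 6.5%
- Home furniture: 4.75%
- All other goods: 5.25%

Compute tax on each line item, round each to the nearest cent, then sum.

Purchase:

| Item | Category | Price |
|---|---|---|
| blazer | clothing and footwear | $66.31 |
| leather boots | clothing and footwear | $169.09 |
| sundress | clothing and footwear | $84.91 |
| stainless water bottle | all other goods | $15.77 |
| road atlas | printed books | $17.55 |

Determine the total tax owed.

$23.14

Blazer $66.31: clothing and footwear → 6.5% → $4.31
Leather boots $169.09: clothing and footwear → 6.5% → $10.99
Sundress $84.91: clothing and footwear → 6.5% → $5.52
Stainless water bottle $15.77: all other goods → 5.25% → $0.83
Road atlas $17.55: printed books → 8.5% → $1.49
Total tax = $4.31 + $10.99 + $5.52 + $0.83 + $1.49 = $23.14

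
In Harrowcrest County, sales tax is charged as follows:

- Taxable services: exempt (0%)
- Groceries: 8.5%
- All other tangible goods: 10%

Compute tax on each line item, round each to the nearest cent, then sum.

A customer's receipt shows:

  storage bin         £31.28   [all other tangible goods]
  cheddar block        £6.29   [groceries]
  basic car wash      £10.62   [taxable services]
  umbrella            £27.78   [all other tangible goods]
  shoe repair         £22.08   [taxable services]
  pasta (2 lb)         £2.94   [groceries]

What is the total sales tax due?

£6.69

Storage bin £31.28: all other tangible goods → 10% → £3.13
Cheddar block £6.29: groceries → 8.5% → £0.53
Basic car wash £10.62: taxable services → 0% → £0.00
Umbrella £27.78: all other tangible goods → 10% → £2.78
Shoe repair £22.08: taxable services → 0% → £0.00
Pasta (2 lb) £2.94: groceries → 8.5% → £0.25
Total tax = £3.13 + £0.53 + £2.78 + £0.25 = £6.69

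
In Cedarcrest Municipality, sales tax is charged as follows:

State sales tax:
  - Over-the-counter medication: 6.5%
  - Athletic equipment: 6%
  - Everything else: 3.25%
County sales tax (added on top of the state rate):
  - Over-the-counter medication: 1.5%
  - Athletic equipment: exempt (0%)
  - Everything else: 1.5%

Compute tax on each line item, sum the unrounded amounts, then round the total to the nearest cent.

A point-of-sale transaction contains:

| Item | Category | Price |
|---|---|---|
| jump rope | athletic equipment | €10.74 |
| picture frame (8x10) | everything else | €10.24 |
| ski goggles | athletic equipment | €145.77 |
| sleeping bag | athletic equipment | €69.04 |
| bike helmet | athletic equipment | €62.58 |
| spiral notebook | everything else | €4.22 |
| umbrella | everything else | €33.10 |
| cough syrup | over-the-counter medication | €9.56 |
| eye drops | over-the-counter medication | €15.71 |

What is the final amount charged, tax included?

Jump rope €10.74: athletic equipment → 6% + 0% county = 6% → €0.6444
Picture frame (8x10) €10.24: everything else → 3.25% + 1.5% county = 4.75% → €0.4864
Ski goggles €145.77: athletic equipment → 6% + 0% county = 6% → €8.7462
Sleeping bag €69.04: athletic equipment → 6% + 0% county = 6% → €4.1424
Bike helmet €62.58: athletic equipment → 6% + 0% county = 6% → €3.7548
Spiral notebook €4.22: everything else → 3.25% + 1.5% county = 4.75% → €0.20045
Umbrella €33.10: everything else → 3.25% + 1.5% county = 4.75% → €1.57225
Cough syrup €9.56: over-the-counter medication → 6.5% + 1.5% county = 8% → €0.7648
Eye drops €15.71: over-the-counter medication → 6.5% + 1.5% county = 8% → €1.2568
Subtotal = €360.96; unrounded tax = €21.5685 → €21.57; total due = €382.53

€382.53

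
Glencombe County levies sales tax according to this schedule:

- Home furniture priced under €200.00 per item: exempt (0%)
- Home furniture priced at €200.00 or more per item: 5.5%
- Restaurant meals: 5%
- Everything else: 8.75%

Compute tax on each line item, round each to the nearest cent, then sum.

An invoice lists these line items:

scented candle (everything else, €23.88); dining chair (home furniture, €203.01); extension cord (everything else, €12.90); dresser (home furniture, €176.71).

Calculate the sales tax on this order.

€14.39

Scented candle €23.88: everything else → 8.75% → €2.09
Dining chair €203.01: home furniture, €200.00 or more → 5.5% → €11.17
Extension cord €12.90: everything else → 8.75% → €1.13
Dresser €176.71: home furniture, under €200.00 → 0% → €0.00
Total tax = €2.09 + €11.17 + €1.13 = €14.39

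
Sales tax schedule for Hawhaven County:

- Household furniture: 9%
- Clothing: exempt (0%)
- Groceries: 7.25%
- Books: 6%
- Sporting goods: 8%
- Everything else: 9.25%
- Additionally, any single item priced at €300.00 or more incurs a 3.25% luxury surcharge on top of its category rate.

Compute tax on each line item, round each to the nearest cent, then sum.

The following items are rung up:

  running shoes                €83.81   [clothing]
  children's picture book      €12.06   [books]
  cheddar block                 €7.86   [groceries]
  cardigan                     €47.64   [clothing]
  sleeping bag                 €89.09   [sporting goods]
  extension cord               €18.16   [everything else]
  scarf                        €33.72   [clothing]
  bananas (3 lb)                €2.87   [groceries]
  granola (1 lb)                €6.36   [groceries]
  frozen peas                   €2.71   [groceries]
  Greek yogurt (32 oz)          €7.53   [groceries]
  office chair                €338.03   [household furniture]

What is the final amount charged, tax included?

€702.77

Running shoes €83.81: clothing → 0% → €0.00
Children's picture book €12.06: books → 6% → €0.72
Cheddar block €7.86: groceries → 7.25% → €0.57
Cardigan €47.64: clothing → 0% → €0.00
Sleeping bag €89.09: sporting goods → 8% → €7.13
Extension cord €18.16: everything else → 9.25% → €1.68
Scarf €33.72: clothing → 0% → €0.00
Bananas (3 lb) €2.87: groceries → 7.25% → €0.21
Granola (1 lb) €6.36: groceries → 7.25% → €0.46
Frozen peas €2.71: groceries → 7.25% → €0.20
Greek yogurt (32 oz) €7.53: groceries → 7.25% → €0.55
Office chair €338.03: household furniture → 9% + 3.25% surcharge = 12.25% → €41.41
Subtotal = €649.84; tax = €52.93; total due = €702.77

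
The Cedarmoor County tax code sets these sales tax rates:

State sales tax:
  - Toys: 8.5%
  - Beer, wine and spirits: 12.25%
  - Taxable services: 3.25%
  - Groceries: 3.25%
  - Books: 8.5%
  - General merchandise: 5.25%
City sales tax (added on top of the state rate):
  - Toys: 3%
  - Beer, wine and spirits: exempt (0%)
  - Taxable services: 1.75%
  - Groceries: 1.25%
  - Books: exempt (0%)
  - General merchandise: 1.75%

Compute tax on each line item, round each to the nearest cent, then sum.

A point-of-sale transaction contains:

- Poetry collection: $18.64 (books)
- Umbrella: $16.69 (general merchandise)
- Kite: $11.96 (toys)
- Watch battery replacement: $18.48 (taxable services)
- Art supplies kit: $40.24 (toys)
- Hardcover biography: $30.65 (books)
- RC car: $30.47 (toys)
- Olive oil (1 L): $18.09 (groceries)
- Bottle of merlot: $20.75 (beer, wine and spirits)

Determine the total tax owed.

$19.14

Poetry collection $18.64: books → 8.5% + 0% city = 8.5% → $1.58
Umbrella $16.69: general merchandise → 5.25% + 1.75% city = 7% → $1.17
Kite $11.96: toys → 8.5% + 3% city = 11.5% → $1.38
Watch battery replacement $18.48: taxable services → 3.25% + 1.75% city = 5% → $0.92
Art supplies kit $40.24: toys → 8.5% + 3% city = 11.5% → $4.63
Hardcover biography $30.65: books → 8.5% + 0% city = 8.5% → $2.61
RC car $30.47: toys → 8.5% + 3% city = 11.5% → $3.50
Olive oil (1 L) $18.09: groceries → 3.25% + 1.25% city = 4.5% → $0.81
Bottle of merlot $20.75: beer, wine and spirits → 12.25% + 0% city = 12.25% → $2.54
Total tax = $1.58 + $1.17 + $1.38 + $0.92 + $4.63 + $2.61 + $3.50 + $0.81 + $2.54 = $19.14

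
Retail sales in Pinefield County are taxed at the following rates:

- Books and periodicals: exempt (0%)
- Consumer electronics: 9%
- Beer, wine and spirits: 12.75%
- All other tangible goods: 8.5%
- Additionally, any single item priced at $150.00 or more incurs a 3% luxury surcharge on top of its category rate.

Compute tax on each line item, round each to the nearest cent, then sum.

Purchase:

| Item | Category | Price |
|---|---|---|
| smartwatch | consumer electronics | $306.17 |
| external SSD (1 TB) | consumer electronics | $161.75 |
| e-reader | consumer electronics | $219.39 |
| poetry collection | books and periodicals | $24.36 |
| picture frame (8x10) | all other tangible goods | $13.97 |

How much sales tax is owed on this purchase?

Smartwatch $306.17: consumer electronics → 9% + 3% surcharge = 12% → $36.74
External SSD (1 TB) $161.75: consumer electronics → 9% + 3% surcharge = 12% → $19.41
E-reader $219.39: consumer electronics → 9% + 3% surcharge = 12% → $26.33
Poetry collection $24.36: books and periodicals → 0% → $0.00
Picture frame (8x10) $13.97: all other tangible goods → 8.5% → $1.19
Total tax = $36.74 + $19.41 + $26.33 + $1.19 = $83.67

$83.67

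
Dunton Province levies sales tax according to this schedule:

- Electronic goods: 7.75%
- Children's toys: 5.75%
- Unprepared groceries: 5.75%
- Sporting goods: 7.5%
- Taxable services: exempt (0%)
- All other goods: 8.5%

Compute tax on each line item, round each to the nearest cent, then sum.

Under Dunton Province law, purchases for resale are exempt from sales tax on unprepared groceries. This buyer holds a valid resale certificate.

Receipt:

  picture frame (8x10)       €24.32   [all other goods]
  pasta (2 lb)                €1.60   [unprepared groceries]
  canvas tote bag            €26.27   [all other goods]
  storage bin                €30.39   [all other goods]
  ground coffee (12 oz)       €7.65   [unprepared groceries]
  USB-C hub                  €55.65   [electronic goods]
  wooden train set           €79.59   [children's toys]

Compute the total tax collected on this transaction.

€15.77

Picture frame (8x10) €24.32: all other goods → 8.5% → €2.07
Pasta (2 lb) €1.60: unprepared groceries, buyer-exempt → 0% → €0.00
Canvas tote bag €26.27: all other goods → 8.5% → €2.23
Storage bin €30.39: all other goods → 8.5% → €2.58
Ground coffee (12 oz) €7.65: unprepared groceries, buyer-exempt → 0% → €0.00
USB-C hub €55.65: electronic goods → 7.75% → €4.31
Wooden train set €79.59: children's toys → 5.75% → €4.58
Total tax = €2.07 + €2.23 + €2.58 + €4.31 + €4.58 = €15.77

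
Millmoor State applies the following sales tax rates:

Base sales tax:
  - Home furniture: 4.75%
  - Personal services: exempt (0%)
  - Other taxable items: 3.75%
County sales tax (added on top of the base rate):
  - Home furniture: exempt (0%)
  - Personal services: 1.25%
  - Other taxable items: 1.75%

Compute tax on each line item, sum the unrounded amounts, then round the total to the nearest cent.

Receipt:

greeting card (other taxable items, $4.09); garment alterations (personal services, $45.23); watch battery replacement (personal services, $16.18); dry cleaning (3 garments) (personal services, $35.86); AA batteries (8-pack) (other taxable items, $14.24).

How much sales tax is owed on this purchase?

Greeting card $4.09: other taxable items → 3.75% + 1.75% county = 5.5% → $0.22495
Garment alterations $45.23: personal services → 0% + 1.25% county = 1.25% → $0.565375
Watch battery replacement $16.18: personal services → 0% + 1.25% county = 1.25% → $0.20225
Dry cleaning (3 garments) $35.86: personal services → 0% + 1.25% county = 1.25% → $0.44825
AA batteries (8-pack) $14.24: other taxable items → 3.75% + 1.75% county = 5.5% → $0.7832
Unrounded tax sum = $2.224025 → $2.22

$2.22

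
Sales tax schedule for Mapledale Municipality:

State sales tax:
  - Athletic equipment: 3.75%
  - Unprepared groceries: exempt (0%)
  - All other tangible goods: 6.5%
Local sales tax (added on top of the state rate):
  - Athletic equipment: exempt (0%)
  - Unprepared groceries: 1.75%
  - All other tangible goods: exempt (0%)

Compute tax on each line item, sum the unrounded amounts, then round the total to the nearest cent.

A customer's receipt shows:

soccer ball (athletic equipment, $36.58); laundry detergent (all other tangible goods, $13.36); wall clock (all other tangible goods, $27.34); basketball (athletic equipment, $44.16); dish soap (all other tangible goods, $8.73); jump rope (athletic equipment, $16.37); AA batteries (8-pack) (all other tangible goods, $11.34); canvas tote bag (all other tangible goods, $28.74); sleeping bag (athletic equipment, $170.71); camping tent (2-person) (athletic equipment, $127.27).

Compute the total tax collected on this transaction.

$20.63

Soccer ball $36.58: athletic equipment → 3.75% + 0% local = 3.75% → $1.37175
Laundry detergent $13.36: all other tangible goods → 6.5% + 0% local = 6.5% → $0.8684
Wall clock $27.34: all other tangible goods → 6.5% + 0% local = 6.5% → $1.7771
Basketball $44.16: athletic equipment → 3.75% + 0% local = 3.75% → $1.656
Dish soap $8.73: all other tangible goods → 6.5% + 0% local = 6.5% → $0.56745
Jump rope $16.37: athletic equipment → 3.75% + 0% local = 3.75% → $0.613875
AA batteries (8-pack) $11.34: all other tangible goods → 6.5% + 0% local = 6.5% → $0.7371
Canvas tote bag $28.74: all other tangible goods → 6.5% + 0% local = 6.5% → $1.8681
Sleeping bag $170.71: athletic equipment → 3.75% + 0% local = 3.75% → $6.401625
Camping tent (2-person) $127.27: athletic equipment → 3.75% + 0% local = 3.75% → $4.772625
Unrounded tax sum = $20.634025 → $20.63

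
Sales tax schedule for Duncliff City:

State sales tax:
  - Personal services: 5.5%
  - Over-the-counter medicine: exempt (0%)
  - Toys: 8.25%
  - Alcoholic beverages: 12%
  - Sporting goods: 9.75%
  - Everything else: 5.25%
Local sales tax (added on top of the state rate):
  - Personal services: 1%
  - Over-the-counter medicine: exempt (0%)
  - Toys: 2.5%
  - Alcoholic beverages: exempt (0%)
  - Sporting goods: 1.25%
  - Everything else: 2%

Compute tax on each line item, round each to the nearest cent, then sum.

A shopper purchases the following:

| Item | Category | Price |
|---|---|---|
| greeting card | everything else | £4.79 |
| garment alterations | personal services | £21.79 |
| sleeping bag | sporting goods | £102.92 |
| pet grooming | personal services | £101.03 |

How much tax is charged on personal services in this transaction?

Garment alterations £21.79: personal services → 5.5% + 1% local = 6.5% → £1.42
Pet grooming £101.03: personal services → 5.5% + 1% local = 6.5% → £6.57
Tax on personal services = £1.42 + £6.57 = £7.99

£7.99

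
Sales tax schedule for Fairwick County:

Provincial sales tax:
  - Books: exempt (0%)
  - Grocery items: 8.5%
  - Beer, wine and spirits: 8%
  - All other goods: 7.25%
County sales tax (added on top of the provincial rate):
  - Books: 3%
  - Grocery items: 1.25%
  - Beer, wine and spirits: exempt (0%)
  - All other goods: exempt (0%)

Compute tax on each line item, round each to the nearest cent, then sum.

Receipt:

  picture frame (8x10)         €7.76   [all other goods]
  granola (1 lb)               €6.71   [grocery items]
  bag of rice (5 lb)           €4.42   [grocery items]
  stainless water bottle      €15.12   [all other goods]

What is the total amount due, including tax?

€36.75

Picture frame (8x10) €7.76: all other goods → 7.25% + 0% county = 7.25% → €0.56
Granola (1 lb) €6.71: grocery items → 8.5% + 1.25% county = 9.75% → €0.65
Bag of rice (5 lb) €4.42: grocery items → 8.5% + 1.25% county = 9.75% → €0.43
Stainless water bottle €15.12: all other goods → 7.25% + 0% county = 7.25% → €1.10
Subtotal = €34.01; tax = €2.74; total due = €36.75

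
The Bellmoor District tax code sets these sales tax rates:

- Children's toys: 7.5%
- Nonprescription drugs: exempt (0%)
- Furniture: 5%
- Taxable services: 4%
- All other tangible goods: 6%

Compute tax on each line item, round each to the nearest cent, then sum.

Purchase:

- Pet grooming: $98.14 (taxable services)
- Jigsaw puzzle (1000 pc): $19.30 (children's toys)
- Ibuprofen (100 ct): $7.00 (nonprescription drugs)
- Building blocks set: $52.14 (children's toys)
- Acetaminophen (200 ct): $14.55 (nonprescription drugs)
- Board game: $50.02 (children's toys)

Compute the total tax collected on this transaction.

Pet grooming $98.14: taxable services → 4% → $3.93
Jigsaw puzzle (1000 pc) $19.30: children's toys → 7.5% → $1.45
Ibuprofen (100 ct) $7.00: nonprescription drugs → 0% → $0.00
Building blocks set $52.14: children's toys → 7.5% → $3.91
Acetaminophen (200 ct) $14.55: nonprescription drugs → 0% → $0.00
Board game $50.02: children's toys → 7.5% → $3.75
Total tax = $3.93 + $1.45 + $3.91 + $3.75 = $13.04

$13.04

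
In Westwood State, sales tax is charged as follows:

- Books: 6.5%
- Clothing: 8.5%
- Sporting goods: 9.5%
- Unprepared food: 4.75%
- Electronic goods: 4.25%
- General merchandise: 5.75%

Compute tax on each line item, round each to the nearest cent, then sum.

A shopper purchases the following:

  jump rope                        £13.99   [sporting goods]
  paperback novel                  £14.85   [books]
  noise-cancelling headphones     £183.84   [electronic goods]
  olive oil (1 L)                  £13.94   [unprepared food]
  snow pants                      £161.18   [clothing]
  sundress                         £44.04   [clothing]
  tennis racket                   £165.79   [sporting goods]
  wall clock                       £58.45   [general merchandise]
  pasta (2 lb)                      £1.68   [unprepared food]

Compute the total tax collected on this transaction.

Jump rope £13.99: sporting goods → 9.5% → £1.33
Paperback novel £14.85: books → 6.5% → £0.97
Noise-cancelling headphones £183.84: electronic goods → 4.25% → £7.81
Olive oil (1 L) £13.94: unprepared food → 4.75% → £0.66
Snow pants £161.18: clothing → 8.5% → £13.70
Sundress £44.04: clothing → 8.5% → £3.74
Tennis racket £165.79: sporting goods → 9.5% → £15.75
Wall clock £58.45: general merchandise → 5.75% → £3.36
Pasta (2 lb) £1.68: unprepared food → 4.75% → £0.08
Total tax = £1.33 + £0.97 + £7.81 + £0.66 + £13.70 + £3.74 + £15.75 + £3.36 + £0.08 = £47.40

£47.40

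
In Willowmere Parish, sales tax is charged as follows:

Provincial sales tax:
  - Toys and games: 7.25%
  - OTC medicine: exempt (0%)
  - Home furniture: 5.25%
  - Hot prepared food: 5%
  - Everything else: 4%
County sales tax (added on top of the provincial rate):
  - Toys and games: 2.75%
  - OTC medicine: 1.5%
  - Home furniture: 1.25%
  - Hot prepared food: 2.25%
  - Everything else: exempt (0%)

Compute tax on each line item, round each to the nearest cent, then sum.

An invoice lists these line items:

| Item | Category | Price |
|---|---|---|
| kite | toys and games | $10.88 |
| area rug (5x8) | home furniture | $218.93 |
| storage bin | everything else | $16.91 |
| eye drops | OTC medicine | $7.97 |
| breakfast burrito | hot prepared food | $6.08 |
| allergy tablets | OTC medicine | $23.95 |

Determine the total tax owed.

Kite $10.88: toys and games → 7.25% + 2.75% county = 10% → $1.09
Area rug (5x8) $218.93: home furniture → 5.25% + 1.25% county = 6.5% → $14.23
Storage bin $16.91: everything else → 4% + 0% county = 4% → $0.68
Eye drops $7.97: OTC medicine → 0% + 1.5% county = 1.5% → $0.12
Breakfast burrito $6.08: hot prepared food → 5% + 2.25% county = 7.25% → $0.44
Allergy tablets $23.95: OTC medicine → 0% + 1.5% county = 1.5% → $0.36
Total tax = $1.09 + $14.23 + $0.68 + $0.12 + $0.44 + $0.36 = $16.92

$16.92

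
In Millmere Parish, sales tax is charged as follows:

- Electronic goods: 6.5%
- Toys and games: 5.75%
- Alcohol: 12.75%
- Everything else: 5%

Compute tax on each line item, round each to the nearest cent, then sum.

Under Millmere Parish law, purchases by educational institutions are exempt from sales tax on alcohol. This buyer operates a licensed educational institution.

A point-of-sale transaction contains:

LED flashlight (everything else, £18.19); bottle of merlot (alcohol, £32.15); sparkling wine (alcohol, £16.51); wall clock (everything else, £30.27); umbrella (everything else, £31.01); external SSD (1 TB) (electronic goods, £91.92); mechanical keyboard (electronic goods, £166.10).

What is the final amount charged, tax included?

£406.89

LED flashlight £18.19: everything else → 5% → £0.91
Bottle of merlot £32.15: alcohol, buyer-exempt → 0% → £0.00
Sparkling wine £16.51: alcohol, buyer-exempt → 0% → £0.00
Wall clock £30.27: everything else → 5% → £1.51
Umbrella £31.01: everything else → 5% → £1.55
External SSD (1 TB) £91.92: electronic goods → 6.5% → £5.97
Mechanical keyboard £166.10: electronic goods → 6.5% → £10.80
Subtotal = £386.15; tax = £20.74; total due = £406.89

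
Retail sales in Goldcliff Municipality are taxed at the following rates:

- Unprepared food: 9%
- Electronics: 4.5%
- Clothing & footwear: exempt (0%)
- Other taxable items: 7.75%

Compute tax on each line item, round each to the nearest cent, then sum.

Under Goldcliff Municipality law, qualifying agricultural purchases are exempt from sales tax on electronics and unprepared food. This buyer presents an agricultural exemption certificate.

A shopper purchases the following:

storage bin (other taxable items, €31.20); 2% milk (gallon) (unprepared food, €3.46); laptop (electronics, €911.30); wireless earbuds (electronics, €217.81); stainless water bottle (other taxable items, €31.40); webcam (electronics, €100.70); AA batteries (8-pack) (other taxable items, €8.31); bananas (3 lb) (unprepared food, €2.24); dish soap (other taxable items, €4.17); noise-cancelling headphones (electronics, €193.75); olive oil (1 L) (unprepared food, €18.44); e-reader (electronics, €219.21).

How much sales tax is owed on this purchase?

€5.81

Storage bin €31.20: other taxable items → 7.75% → €2.42
2% milk (gallon) €3.46: unprepared food, buyer-exempt → 0% → €0.00
Laptop €911.30: electronics, buyer-exempt → 0% → €0.00
Wireless earbuds €217.81: electronics, buyer-exempt → 0% → €0.00
Stainless water bottle €31.40: other taxable items → 7.75% → €2.43
Webcam €100.70: electronics, buyer-exempt → 0% → €0.00
AA batteries (8-pack) €8.31: other taxable items → 7.75% → €0.64
Bananas (3 lb) €2.24: unprepared food, buyer-exempt → 0% → €0.00
Dish soap €4.17: other taxable items → 7.75% → €0.32
Noise-cancelling headphones €193.75: electronics, buyer-exempt → 0% → €0.00
Olive oil (1 L) €18.44: unprepared food, buyer-exempt → 0% → €0.00
E-reader €219.21: electronics, buyer-exempt → 0% → €0.00
Total tax = €2.42 + €2.43 + €0.64 + €0.32 = €5.81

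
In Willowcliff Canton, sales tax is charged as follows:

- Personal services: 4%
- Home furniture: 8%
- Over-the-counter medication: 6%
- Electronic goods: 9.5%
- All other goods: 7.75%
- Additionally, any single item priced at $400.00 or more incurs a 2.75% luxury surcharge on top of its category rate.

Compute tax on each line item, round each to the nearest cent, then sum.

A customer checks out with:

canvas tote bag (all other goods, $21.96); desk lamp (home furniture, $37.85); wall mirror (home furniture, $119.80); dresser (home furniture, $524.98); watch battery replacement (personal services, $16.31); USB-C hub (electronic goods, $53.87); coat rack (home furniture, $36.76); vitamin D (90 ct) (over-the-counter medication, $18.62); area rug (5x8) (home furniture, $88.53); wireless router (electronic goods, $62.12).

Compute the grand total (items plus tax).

$1074.36

Canvas tote bag $21.96: all other goods → 7.75% → $1.70
Desk lamp $37.85: home furniture → 8% → $3.03
Wall mirror $119.80: home furniture → 8% → $9.58
Dresser $524.98: home furniture → 8% + 2.75% surcharge = 10.75% → $56.44
Watch battery replacement $16.31: personal services → 4% → $0.65
USB-C hub $53.87: electronic goods → 9.5% → $5.12
Coat rack $36.76: home furniture → 8% → $2.94
Vitamin D (90 ct) $18.62: over-the-counter medication → 6% → $1.12
Area rug (5x8) $88.53: home furniture → 8% → $7.08
Wireless router $62.12: electronic goods → 9.5% → $5.90
Subtotal = $980.80; tax = $93.56; total due = $1074.36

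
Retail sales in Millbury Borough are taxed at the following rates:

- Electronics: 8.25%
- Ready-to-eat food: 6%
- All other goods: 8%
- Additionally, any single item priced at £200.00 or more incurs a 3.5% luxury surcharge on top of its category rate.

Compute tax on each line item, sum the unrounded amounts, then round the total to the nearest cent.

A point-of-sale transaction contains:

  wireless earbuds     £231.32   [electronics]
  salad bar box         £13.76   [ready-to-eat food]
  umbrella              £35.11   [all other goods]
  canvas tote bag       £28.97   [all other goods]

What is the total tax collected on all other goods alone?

Umbrella £35.11: all other goods → 8% → £2.8088
Canvas tote bag £28.97: all other goods → 8% → £2.3176
Tax on all other goods: unrounded sum = £5.1264 → £5.13

£5.13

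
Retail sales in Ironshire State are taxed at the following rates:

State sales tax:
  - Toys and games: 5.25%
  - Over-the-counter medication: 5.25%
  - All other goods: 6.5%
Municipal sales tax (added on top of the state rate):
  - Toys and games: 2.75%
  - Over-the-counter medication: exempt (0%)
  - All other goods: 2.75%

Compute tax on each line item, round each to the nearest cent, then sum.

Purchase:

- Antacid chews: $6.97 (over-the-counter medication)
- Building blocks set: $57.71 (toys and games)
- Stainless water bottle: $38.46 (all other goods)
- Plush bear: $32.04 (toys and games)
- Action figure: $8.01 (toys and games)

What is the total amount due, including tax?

$154.94

Antacid chews $6.97: over-the-counter medication → 5.25% + 0% municipal = 5.25% → $0.37
Building blocks set $57.71: toys and games → 5.25% + 2.75% municipal = 8% → $4.62
Stainless water bottle $38.46: all other goods → 6.5% + 2.75% municipal = 9.25% → $3.56
Plush bear $32.04: toys and games → 5.25% + 2.75% municipal = 8% → $2.56
Action figure $8.01: toys and games → 5.25% + 2.75% municipal = 8% → $0.64
Subtotal = $143.19; tax = $11.75; total due = $154.94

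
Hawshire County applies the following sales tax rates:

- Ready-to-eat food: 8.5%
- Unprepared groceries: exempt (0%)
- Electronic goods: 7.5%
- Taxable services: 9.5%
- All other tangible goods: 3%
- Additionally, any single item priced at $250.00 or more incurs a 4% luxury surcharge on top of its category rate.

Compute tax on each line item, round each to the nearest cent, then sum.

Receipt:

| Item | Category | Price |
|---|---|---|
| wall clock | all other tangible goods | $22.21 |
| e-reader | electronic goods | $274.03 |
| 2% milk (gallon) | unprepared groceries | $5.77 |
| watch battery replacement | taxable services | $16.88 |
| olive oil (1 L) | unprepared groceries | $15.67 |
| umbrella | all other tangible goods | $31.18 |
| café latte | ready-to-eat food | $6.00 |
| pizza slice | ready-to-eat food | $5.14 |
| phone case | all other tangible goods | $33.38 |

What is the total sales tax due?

$36.67

Wall clock $22.21: all other tangible goods → 3% → $0.67
E-reader $274.03: electronic goods → 7.5% + 4% surcharge = 11.5% → $31.51
2% milk (gallon) $5.77: unprepared groceries → 0% → $0.00
Watch battery replacement $16.88: taxable services → 9.5% → $1.60
Olive oil (1 L) $15.67: unprepared groceries → 0% → $0.00
Umbrella $31.18: all other tangible goods → 3% → $0.94
Café latte $6.00: ready-to-eat food → 8.5% → $0.51
Pizza slice $5.14: ready-to-eat food → 8.5% → $0.44
Phone case $33.38: all other tangible goods → 3% → $1.00
Total tax = $0.67 + $31.51 + $1.60 + $0.94 + $0.51 + $0.44 + $1.00 = $36.67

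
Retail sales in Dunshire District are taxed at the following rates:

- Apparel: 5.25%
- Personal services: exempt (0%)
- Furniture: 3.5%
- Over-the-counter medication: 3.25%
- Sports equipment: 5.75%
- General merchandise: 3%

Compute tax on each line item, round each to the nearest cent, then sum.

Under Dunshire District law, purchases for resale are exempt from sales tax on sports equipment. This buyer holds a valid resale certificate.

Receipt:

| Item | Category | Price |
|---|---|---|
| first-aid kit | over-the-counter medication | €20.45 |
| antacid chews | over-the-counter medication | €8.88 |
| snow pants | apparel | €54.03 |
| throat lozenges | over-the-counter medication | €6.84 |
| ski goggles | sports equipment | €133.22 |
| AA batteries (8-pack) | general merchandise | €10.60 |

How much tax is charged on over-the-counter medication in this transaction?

First-aid kit €20.45: over-the-counter medication → 3.25% → €0.66
Antacid chews €8.88: over-the-counter medication → 3.25% → €0.29
Throat lozenges €6.84: over-the-counter medication → 3.25% → €0.22
Tax on over-the-counter medication = €0.66 + €0.29 + €0.22 = €1.17

€1.17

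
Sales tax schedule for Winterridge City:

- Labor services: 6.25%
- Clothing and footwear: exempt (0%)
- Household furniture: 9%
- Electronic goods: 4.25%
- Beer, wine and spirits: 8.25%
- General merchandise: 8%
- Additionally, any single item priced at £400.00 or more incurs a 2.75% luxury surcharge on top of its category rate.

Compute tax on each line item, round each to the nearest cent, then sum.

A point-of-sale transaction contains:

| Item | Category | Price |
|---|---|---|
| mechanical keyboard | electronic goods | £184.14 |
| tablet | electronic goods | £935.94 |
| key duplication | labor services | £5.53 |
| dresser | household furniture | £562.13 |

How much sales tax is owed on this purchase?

£139.75

Mechanical keyboard £184.14: electronic goods → 4.25% → £7.83
Tablet £935.94: electronic goods → 4.25% + 2.75% surcharge = 7% → £65.52
Key duplication £5.53: labor services → 6.25% → £0.35
Dresser £562.13: household furniture → 9% + 2.75% surcharge = 11.75% → £66.05
Total tax = £7.83 + £65.52 + £0.35 + £66.05 = £139.75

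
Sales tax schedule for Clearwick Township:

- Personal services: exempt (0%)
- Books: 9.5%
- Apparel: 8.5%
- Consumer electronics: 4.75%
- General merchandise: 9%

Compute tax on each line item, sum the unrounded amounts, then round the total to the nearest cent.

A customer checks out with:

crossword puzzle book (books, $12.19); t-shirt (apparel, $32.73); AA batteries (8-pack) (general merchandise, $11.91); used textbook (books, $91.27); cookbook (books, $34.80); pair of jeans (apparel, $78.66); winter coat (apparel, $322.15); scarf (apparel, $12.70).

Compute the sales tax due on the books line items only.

$13.13

Crossword puzzle book $12.19: books → 9.5% → $1.15805
Used textbook $91.27: books → 9.5% → $8.67065
Cookbook $34.80: books → 9.5% → $3.306
Tax on books: unrounded sum = $13.1347 → $13.13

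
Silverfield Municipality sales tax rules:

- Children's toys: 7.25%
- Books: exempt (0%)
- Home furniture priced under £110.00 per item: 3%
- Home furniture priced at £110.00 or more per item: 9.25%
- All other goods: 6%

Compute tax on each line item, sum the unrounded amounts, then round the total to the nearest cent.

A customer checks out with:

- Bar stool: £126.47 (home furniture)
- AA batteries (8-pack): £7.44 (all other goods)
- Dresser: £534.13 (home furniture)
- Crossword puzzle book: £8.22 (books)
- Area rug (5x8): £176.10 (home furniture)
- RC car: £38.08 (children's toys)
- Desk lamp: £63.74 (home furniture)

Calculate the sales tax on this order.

Bar stool £126.47: home furniture, £110.00 or more → 9.25% → £11.698475
AA batteries (8-pack) £7.44: all other goods → 6% → £0.4464
Dresser £534.13: home furniture, £110.00 or more → 9.25% → £49.407025
Crossword puzzle book £8.22: books → 0% → £0.00
Area rug (5x8) £176.10: home furniture, £110.00 or more → 9.25% → £16.28925
RC car £38.08: children's toys → 7.25% → £2.7608
Desk lamp £63.74: home furniture, under £110.00 → 3% → £1.9122
Unrounded tax sum = £82.51415 → £82.51

£82.51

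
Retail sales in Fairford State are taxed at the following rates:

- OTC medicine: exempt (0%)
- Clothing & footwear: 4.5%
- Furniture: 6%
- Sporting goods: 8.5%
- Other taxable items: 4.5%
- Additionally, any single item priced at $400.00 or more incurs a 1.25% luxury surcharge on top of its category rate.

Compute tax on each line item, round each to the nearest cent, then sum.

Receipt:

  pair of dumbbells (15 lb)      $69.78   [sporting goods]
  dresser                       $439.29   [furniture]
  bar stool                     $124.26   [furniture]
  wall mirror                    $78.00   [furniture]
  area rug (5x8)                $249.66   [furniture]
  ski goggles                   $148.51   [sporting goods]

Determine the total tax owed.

Pair of dumbbells (15 lb) $69.78: sporting goods → 8.5% → $5.93
Dresser $439.29: furniture → 6% + 1.25% surcharge = 7.25% → $31.85
Bar stool $124.26: furniture → 6% → $7.46
Wall mirror $78.00: furniture → 6% → $4.68
Area rug (5x8) $249.66: furniture → 6% → $14.98
Ski goggles $148.51: sporting goods → 8.5% → $12.62
Total tax = $5.93 + $31.85 + $7.46 + $4.68 + $14.98 + $12.62 = $77.52

$77.52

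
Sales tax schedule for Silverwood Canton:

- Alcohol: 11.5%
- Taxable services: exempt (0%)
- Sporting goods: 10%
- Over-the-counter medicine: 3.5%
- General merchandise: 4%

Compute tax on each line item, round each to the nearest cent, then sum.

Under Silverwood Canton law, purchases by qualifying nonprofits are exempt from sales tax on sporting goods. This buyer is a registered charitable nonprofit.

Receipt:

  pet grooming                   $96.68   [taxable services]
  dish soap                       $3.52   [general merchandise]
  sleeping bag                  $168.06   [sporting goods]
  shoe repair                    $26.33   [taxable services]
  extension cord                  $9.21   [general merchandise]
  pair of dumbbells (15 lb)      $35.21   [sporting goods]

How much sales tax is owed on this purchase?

$0.51

Pet grooming $96.68: taxable services → 0% → $0.00
Dish soap $3.52: general merchandise → 4% → $0.14
Sleeping bag $168.06: sporting goods, buyer-exempt → 0% → $0.00
Shoe repair $26.33: taxable services → 0% → $0.00
Extension cord $9.21: general merchandise → 4% → $0.37
Pair of dumbbells (15 lb) $35.21: sporting goods, buyer-exempt → 0% → $0.00
Total tax = $0.14 + $0.37 = $0.51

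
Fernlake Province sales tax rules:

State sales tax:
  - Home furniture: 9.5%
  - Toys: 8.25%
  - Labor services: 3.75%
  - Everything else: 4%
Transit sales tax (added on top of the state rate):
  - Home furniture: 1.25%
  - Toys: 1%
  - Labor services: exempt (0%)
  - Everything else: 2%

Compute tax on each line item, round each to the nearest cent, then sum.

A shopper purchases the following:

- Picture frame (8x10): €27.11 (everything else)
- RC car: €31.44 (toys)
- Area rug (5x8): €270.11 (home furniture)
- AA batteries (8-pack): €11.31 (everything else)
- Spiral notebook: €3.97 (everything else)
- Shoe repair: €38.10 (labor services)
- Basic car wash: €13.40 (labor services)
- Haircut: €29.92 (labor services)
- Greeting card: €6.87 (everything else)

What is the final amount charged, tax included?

€470.19

Picture frame (8x10) €27.11: everything else → 4% + 2% transit = 6% → €1.63
RC car €31.44: toys → 8.25% + 1% transit = 9.25% → €2.91
Area rug (5x8) €270.11: home furniture → 9.5% + 1.25% transit = 10.75% → €29.04
AA batteries (8-pack) €11.31: everything else → 4% + 2% transit = 6% → €0.68
Spiral notebook €3.97: everything else → 4% + 2% transit = 6% → €0.24
Shoe repair €38.10: labor services → 3.75% + 0% transit = 3.75% → €1.43
Basic car wash €13.40: labor services → 3.75% + 0% transit = 3.75% → €0.50
Haircut €29.92: labor services → 3.75% + 0% transit = 3.75% → €1.12
Greeting card €6.87: everything else → 4% + 2% transit = 6% → €0.41
Subtotal = €432.23; tax = €37.96; total due = €470.19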